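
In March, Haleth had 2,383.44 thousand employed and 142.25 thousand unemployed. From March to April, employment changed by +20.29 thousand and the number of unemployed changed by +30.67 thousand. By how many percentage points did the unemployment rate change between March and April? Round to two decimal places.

The unemployment rate changed by +1.08 percentage points.

March: labor force = 2,383.44 + 142.25 = 2,525.69; u = 142.25/2,525.69 = 5.63%.
April: labor force = 2,403.73 + 172.92 = 2,576.65; u = 172.92/2,576.65 = 6.71%.
Change = 6.71% − 5.63% = +1.08 pp.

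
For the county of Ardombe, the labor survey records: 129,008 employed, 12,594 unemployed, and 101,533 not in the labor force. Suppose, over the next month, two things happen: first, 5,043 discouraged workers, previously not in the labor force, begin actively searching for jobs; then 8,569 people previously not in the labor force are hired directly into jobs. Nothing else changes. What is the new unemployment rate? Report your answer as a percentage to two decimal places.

New unemployment rate ≈ 11.36%.

Initially, labor force = 129,008 + 12,594 = 141,602, so u = 12,594/141,602 = 8.89%.
After the first change, unemployed and labor force both rise by 5,043 → E = 129,008, U = 17,637, labor force = 146,645.
After the second change, employed and labor force both rise by 8,569; unemployed unchanged → E = 137,577, U = 17,637, labor force = 155,214.
New unemployment rate = 17,637 / 155,214 = 11.36%.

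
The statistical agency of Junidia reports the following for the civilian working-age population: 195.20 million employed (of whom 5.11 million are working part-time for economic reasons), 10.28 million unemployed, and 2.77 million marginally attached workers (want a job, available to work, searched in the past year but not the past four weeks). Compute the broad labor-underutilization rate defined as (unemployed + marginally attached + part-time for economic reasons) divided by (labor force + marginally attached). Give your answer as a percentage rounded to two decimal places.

Labor force = 195.20 + 10.28 = 205.48 million.
Numerator = 10.28 + 2.77 + 5.11 = 18.16 million.
Denominator = 205.48 + 2.77 = 208.25 million.
Broad rate = 18.16 / 208.25 = 8.72%.

Broad underutilization rate ≈ 8.72%.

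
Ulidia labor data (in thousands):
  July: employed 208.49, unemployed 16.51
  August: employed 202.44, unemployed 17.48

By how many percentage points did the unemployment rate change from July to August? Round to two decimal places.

July: labor force = 208.49 + 16.51 = 225.00; u = 16.51/225.00 = 7.34%.
August: labor force = 202.44 + 17.48 = 219.92; u = 17.48/219.92 = 7.95%.
Change = 7.95% − 7.34% = +0.61 pp.

The unemployment rate changed by +0.61 percentage points.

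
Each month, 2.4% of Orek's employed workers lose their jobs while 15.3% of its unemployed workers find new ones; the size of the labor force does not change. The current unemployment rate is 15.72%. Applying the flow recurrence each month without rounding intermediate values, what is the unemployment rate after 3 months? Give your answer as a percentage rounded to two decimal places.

With a fixed labor force, u_{t+1} = u_t + s·(1−u_t) − f·u_t = u_t·(1−s−f) + s.
Here 1−s−f = 0.823 and s = 0.024.
u_1 = 0.157200 × 0.823 + 0.024 = 0.153376.
u_2 = 0.153376 × 0.823 + 0.024 = 0.150228.
u_3 = 0.150228 × 0.823 + 0.024 = 0.147638.

Unemployment rate after three months ≈ 14.76%.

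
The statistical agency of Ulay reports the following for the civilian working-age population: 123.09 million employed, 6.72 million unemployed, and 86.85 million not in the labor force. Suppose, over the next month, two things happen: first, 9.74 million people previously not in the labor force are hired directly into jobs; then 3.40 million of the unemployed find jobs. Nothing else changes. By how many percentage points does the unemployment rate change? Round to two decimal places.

Initially, labor force = 123.09 + 6.72 = 129.81 million, so u = 6.72/129.81 = 5.18%.
After the first change, employed and labor force both rise by 9.74; unemployed unchanged → E = 132.83, U = 6.72, labor force = 139.55 million.
After the second change, unemployed falls and employed rises by 3.40; labor force unchanged → E = 136.23, U = 3.32, labor force = 139.55 million.
New unemployment rate = 3.32 / 139.55 = 2.38%.
Change = 2.38% − 5.18% = −2.80 percentage points.

The unemployment rate changes by −2.80 percentage points.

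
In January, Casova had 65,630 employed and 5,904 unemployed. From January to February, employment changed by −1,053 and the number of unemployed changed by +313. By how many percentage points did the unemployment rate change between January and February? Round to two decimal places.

The unemployment rate changed by +0.53 percentage points.

January: labor force = 65,630 + 5,904 = 71,534; u = 5,904/71,534 = 8.25%.
February: labor force = 64,577 + 6,217 = 70,794; u = 6,217/70,794 = 8.78%.
Change = 8.78% − 8.25% = +0.53 pp.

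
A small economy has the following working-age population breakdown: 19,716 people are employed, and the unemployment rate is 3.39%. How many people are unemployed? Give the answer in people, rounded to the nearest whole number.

Let U be the number unemployed. The labor force is E + U, and U/(E+U) = 0.0339.
So U = 0.0339 × 19,716 / (1 − 0.0339) = 668.37 / 0.9661 ≈ 692.

About 692 are unemployed.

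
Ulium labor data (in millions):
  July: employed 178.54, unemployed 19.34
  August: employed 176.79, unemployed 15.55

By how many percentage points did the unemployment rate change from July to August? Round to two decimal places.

The unemployment rate changed by −1.69 percentage points.

July: labor force = 178.54 + 19.34 = 197.88; u = 19.34/197.88 = 9.77%.
August: labor force = 176.79 + 15.55 = 192.34; u = 15.55/192.34 = 8.08%.
Change = 8.08% − 9.77% = −1.69 pp.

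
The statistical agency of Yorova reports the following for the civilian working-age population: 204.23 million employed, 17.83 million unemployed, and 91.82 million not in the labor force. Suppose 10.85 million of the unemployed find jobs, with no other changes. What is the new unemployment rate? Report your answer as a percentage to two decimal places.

New unemployment rate ≈ 3.14%.

Initially, labor force = 204.23 + 17.83 = 222.06 million, so u = 17.83/222.06 = 8.03%.
After the change, unemployed falls and employed rises by 10.85; labor force unchanged → E = 215.08, U = 6.98, labor force = 222.06 million.
New unemployment rate = 6.98 / 222.06 = 3.14%.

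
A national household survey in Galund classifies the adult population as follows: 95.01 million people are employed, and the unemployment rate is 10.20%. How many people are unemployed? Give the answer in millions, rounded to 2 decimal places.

About 10.79 million are unemployed.

Let U be the number unemployed. The labor force is E + U, and U/(E+U) = 0.1020.
So U = 0.1020 × 95.01 / (1 − 0.1020) = 9.6910 / 0.8980 ≈ 10.79 million.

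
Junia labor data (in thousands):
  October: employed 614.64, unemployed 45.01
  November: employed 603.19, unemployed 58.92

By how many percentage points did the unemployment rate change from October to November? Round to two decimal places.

October: labor force = 614.64 + 45.01 = 659.65; u = 45.01/659.65 = 6.82%.
November: labor force = 603.19 + 58.92 = 662.11; u = 58.92/662.11 = 8.90%.
Change = 8.90% − 6.82% = +2.08 pp.

The unemployment rate changed by +2.08 percentage points.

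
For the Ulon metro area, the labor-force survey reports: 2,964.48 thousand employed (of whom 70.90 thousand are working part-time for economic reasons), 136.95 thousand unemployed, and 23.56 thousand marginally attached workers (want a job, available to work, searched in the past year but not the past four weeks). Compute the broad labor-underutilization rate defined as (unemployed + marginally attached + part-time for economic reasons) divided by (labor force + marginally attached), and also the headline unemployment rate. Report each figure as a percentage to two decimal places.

Broad underutilization rate ≈ 7.41%; headline unemployment rate ≈ 4.42%.

Labor force = 2,964.48 + 136.95 = 3,101.43 thousand.
Numerator = 136.95 + 23.56 + 70.90 = 231.41 thousand.
Denominator = 3,101.43 + 23.56 = 3,124.99 thousand.
Broad rate = 231.41 / 3,124.99 = 7.41%.
Headline unemployment rate = 136.95 / 3,101.43 = 4.42%.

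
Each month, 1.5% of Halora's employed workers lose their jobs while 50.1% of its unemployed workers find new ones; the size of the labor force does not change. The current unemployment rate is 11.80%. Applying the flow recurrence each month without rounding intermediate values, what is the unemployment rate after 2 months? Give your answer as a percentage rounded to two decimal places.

Unemployment rate after two months ≈ 4.99%.

With a fixed labor force, u_{t+1} = u_t + s·(1−u_t) − f·u_t = u_t·(1−s−f) + s.
Here 1−s−f = 0.484 and s = 0.015.
u_1 = 0.118000 × 0.484 + 0.015 = 0.072112.
u_2 = 0.072112 × 0.484 + 0.015 = 0.049902.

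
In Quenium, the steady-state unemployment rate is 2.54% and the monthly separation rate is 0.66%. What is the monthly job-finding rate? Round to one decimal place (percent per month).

Job-finding rate ≈ 25.3% per month.

From u* = s/(s+f): f = s·(1−u)/u.
f = 0.66 × (1 − 0.0254) / 0.0254 = 0.6432 / 0.0254 ≈ 25.3% per month.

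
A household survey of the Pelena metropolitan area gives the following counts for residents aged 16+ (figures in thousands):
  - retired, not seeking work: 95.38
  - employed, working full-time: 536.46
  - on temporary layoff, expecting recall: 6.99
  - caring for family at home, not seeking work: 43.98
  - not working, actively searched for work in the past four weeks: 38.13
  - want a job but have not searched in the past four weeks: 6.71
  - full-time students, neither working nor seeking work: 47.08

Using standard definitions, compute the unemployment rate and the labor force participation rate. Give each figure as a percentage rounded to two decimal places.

Employed = 536.46 thousand.
Unemployed = 6.99 + 38.13 = 45.12 thousand (jobless and actively searching, or on temporary layoff).
Labor force = 536.46 + 45.12 = 581.58 thousand.
Not in labor force = 95.38 + 43.98 + 6.71 + 47.08 = 193.15 thousand (those not working and not actively searching are outside the labor force — including those who want a job but have given up searching).
Civilian working-age population = 581.58 + 193.15 = 774.73 thousand.
Unemployment rate = 45.12 / 581.58 = 7.76%.
Labor force participation rate = 581.58 / 774.73 = 75.07%.

Unemployment rate ≈ 7.76%; labor force participation rate ≈ 75.07%.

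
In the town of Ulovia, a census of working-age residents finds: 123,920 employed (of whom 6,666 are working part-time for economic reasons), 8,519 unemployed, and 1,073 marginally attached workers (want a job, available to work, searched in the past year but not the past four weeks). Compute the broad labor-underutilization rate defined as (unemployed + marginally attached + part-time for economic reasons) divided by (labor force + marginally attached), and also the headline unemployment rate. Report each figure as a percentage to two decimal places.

Labor force = 123,920 + 8,519 = 132,439.
Numerator = 8,519 + 1,073 + 6,666 = 16,258.
Denominator = 132,439 + 1,073 = 133,512.
Broad rate = 16,258 / 133,512 = 12.18%.
Headline unemployment rate = 8,519 / 132,439 = 6.43%.

Broad underutilization rate ≈ 12.18%; headline unemployment rate ≈ 6.43%.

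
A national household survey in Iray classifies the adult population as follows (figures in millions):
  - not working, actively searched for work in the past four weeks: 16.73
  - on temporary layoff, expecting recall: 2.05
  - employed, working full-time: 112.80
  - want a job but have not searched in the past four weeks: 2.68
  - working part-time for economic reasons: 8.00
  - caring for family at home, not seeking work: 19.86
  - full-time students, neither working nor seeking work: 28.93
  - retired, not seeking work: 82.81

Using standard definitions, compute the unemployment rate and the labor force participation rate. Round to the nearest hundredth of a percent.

Employed = 112.80 + 8.00 = 120.80 million (anyone who worked, including part-time for economic reasons, counts as employed).
Unemployed = 16.73 + 2.05 = 18.78 million (jobless and actively searching, or on temporary layoff).
Labor force = 120.80 + 18.78 = 139.58 million.
Not in labor force = 2.68 + 19.86 + 28.93 + 82.81 = 134.28 million (those not working and not actively searching are outside the labor force — including those who want a job but have given up searching).
Civilian working-age population = 139.58 + 134.28 = 273.86 million.
Unemployment rate = 18.78 / 139.58 = 13.45%.
Labor force participation rate = 139.58 / 273.86 = 50.97%.

Unemployment rate ≈ 13.45%; labor force participation rate ≈ 50.97%.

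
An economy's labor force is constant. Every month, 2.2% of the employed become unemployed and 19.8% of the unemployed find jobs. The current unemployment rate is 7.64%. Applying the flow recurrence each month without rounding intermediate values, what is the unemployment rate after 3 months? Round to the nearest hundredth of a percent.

Unemployment rate after three months ≈ 8.88%.

With a fixed labor force, u_{t+1} = u_t + s·(1−u_t) − f·u_t = u_t·(1−s−f) + s.
Here 1−s−f = 0.780 and s = 0.022.
u_1 = 0.076400 × 0.780 + 0.022 = 0.081592.
u_2 = 0.081592 × 0.780 + 0.022 = 0.085642.
u_3 = 0.085642 × 0.780 + 0.022 = 0.088801.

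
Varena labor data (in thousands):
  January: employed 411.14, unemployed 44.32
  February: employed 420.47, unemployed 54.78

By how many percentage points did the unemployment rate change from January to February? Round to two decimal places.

January: labor force = 411.14 + 44.32 = 455.46; u = 44.32/455.46 = 9.73%.
February: labor force = 420.47 + 54.78 = 475.25; u = 54.78/475.25 = 11.53%.
Change = 11.53% − 9.73% = +1.80 pp.

The unemployment rate changed by +1.80 percentage points.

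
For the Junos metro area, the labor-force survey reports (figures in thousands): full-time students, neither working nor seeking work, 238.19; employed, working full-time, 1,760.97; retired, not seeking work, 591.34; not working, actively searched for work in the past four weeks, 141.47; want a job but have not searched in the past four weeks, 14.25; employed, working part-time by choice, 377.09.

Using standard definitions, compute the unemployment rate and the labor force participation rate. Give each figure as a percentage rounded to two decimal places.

Employed = 1,760.97 + 377.09 = 2,138.06 thousand.
Unemployed = 141.47 thousand.
Labor force = 2,138.06 + 141.47 = 2,279.53 thousand.
Not in labor force = 238.19 + 591.34 + 14.25 = 843.78 thousand (those not working and not actively searching are outside the labor force — including those who want a job but have given up searching).
Civilian working-age population = 2,279.53 + 843.78 = 3,123.31 thousand.
Unemployment rate = 141.47 / 2,279.53 = 6.21%.
Labor force participation rate = 2,279.53 / 3,123.31 = 72.98%.

Unemployment rate ≈ 6.21%; labor force participation rate ≈ 72.98%.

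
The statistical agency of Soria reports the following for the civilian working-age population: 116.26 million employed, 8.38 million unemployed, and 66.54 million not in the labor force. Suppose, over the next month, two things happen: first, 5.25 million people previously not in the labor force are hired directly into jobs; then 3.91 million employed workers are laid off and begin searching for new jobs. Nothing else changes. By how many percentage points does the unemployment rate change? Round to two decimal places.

The unemployment rate changes by +2.74 percentage points.

Initially, labor force = 116.26 + 8.38 = 124.64 million, so u = 8.38/124.64 = 6.72%.
After the first change, employed and labor force both rise by 5.25; unemployed unchanged → E = 121.51, U = 8.38, labor force = 129.89 million.
After the second change, employed falls and unemployed rises by 3.91; labor force unchanged → E = 117.60, U = 12.29, labor force = 129.89 million.
New unemployment rate = 12.29 / 129.89 = 9.46%.
Change = 9.46% − 6.72% = +2.74 percentage points.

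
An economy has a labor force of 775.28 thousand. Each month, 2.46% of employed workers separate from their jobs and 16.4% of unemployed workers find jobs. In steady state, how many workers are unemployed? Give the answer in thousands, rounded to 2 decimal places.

Steady-state unemployment rate u* = s/(s+f) = 2.46/(2.46+16.4) = 0.130435.
Unemployed = u* × labor force = 0.130435 × 775.28 ≈ 101.12 thousand.

About 101.12 thousand are unemployed in steady state.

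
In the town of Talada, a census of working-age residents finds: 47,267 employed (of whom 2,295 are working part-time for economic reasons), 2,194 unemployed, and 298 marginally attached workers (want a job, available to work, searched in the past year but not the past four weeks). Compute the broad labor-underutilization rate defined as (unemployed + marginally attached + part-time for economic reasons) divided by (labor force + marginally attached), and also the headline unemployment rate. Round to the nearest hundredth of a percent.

Broad underutilization rate ≈ 9.62%; headline unemployment rate ≈ 4.44%.

Labor force = 47,267 + 2,194 = 49,461.
Numerator = 2,194 + 298 + 2,295 = 4,787.
Denominator = 49,461 + 298 = 49,759.
Broad rate = 4,787 / 49,759 = 9.62%.
Headline unemployment rate = 2,194 / 49,461 = 4.44%.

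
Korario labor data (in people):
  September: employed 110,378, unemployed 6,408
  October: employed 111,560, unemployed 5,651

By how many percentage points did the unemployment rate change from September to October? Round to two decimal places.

The unemployment rate changed by −0.67 percentage points.

September: labor force = 110,378 + 6,408 = 116,786; u = 6,408/116,786 = 5.49%.
October: labor force = 111,560 + 5,651 = 117,211; u = 5,651/117,211 = 4.82%.
Change = 4.82% − 5.49% = −0.67 pp.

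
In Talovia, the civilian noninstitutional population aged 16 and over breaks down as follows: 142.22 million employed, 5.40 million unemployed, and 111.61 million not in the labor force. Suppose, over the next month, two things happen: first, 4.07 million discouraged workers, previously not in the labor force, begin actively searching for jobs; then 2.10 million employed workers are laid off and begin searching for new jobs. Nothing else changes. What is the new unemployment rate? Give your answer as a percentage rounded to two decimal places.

New unemployment rate ≈ 7.63%.

Initially, labor force = 142.22 + 5.40 = 147.62 million, so u = 5.40/147.62 = 3.66%.
After the first change, unemployed and labor force both rise by 4.07 → E = 142.22, U = 9.47, labor force = 151.69 million.
After the second change, employed falls and unemployed rises by 2.10; labor force unchanged → E = 140.12, U = 11.57, labor force = 151.69 million.
New unemployment rate = 11.57 / 151.69 = 7.63%.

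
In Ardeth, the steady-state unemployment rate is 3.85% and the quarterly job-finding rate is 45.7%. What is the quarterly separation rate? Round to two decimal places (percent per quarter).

From u* = s/(s+f): s = u·f/(1−u).
s = 0.0385 × 45.7 / (1 − 0.0385) = 1.7595 / 0.9615 ≈ 1.83% per quarter.

Separation rate ≈ 1.83% per quarter.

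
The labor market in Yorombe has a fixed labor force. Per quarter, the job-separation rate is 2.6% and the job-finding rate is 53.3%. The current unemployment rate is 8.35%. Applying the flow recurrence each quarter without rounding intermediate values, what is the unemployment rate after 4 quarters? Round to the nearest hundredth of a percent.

Unemployment rate after four quarters ≈ 4.79%.

With a fixed labor force, u_{t+1} = u_t + s·(1−u_t) − f·u_t = u_t·(1−s−f) + s.
Here 1−s−f = 0.441 and s = 0.026.
u_1 = 0.083500 × 0.441 + 0.026 = 0.062824.
u_2 = 0.062824 × 0.441 + 0.026 = 0.053705.
u_3 = 0.053705 × 0.441 + 0.026 = 0.049684.
u_4 = 0.049684 × 0.441 + 0.026 = 0.047911.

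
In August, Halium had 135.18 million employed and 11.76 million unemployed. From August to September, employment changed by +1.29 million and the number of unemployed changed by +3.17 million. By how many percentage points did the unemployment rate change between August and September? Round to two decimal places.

The unemployment rate changed by +1.86 percentage points.

August: labor force = 135.18 + 11.76 = 146.94; u = 11.76/146.94 = 8.00%.
September: labor force = 136.47 + 14.93 = 151.40; u = 14.93/151.40 = 9.86%.
Change = 9.86% − 8.00% = +1.86 pp.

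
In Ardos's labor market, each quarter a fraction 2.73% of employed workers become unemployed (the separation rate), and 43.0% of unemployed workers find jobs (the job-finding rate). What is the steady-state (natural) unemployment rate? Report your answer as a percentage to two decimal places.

Steady-state unemployment rate ≈ 5.97%.

At steady state the flows balance: s·E = f·U, so U/(E+U) = s/(s+f).
u* = 2.73 / (2.73 + 43.0) = 2.73 / 45.73 = 5.97%.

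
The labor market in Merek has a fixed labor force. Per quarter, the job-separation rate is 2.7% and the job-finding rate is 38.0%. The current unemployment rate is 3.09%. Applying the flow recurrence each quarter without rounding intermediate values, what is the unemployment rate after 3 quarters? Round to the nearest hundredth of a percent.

With a fixed labor force, u_{t+1} = u_t + s·(1−u_t) − f·u_t = u_t·(1−s−f) + s.
Here 1−s−f = 0.593 and s = 0.027.
u_1 = 0.030900 × 0.593 + 0.027 = 0.045324.
u_2 = 0.045324 × 0.593 + 0.027 = 0.053877.
u_3 = 0.053877 × 0.593 + 0.027 = 0.058949.

Unemployment rate after three quarters ≈ 5.89%.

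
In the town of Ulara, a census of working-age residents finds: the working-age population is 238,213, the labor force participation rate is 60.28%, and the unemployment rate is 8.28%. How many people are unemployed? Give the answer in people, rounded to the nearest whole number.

Labor force = 0.6028 × 238,213 = 143,595.
Unemployed = 0.0828 × 143,595 ≈ 11,890.

About 11,890 are unemployed.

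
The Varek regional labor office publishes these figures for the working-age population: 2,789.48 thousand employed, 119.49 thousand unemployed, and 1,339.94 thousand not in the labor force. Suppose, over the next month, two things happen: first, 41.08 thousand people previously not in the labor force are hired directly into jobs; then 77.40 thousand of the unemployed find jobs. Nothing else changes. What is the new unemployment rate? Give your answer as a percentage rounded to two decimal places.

Initially, labor force = 2,789.48 + 119.49 = 2,908.97 thousand, so u = 119.49/2,908.97 = 4.11%.
After the first change, employed and labor force both rise by 41.08; unemployed unchanged → E = 2,830.56, U = 119.49, labor force = 2,950.05 thousand.
After the second change, unemployed falls and employed rises by 77.40; labor force unchanged → E = 2,907.96, U = 42.09, labor force = 2,950.05 thousand.
New unemployment rate = 42.09 / 2,950.05 = 1.43%.

New unemployment rate ≈ 1.43%.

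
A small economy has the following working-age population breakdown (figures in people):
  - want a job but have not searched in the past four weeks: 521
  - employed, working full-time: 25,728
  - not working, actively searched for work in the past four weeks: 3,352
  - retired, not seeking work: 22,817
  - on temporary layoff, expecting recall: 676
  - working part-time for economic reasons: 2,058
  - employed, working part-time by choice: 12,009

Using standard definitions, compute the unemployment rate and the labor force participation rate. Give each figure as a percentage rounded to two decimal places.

Unemployment rate ≈ 9.19%; labor force participation rate ≈ 65.25%.

Employed = 25,728 + 2,058 + 12,009 = 39,795 (anyone who worked, including part-time for economic reasons, counts as employed).
Unemployed = 3,352 + 676 = 4,028 (jobless and actively searching, or on temporary layoff).
Labor force = 39,795 + 4,028 = 43,823.
Not in labor force = 521 + 22,817 = 23,338 (those not working and not actively searching are outside the labor force — including those who want a job but have given up searching).
Civilian working-age population = 43,823 + 23,338 = 67,161.
Unemployment rate = 4,028 / 43,823 = 9.19%.
Labor force participation rate = 43,823 / 67,161 = 65.25%.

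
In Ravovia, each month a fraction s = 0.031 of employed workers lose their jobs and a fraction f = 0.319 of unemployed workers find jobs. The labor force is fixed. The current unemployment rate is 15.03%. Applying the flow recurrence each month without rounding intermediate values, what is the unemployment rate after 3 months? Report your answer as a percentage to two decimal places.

Unemployment rate after three months ≈ 10.55%.

With a fixed labor force, u_{t+1} = u_t + s·(1−u_t) − f·u_t = u_t·(1−s−f) + s.
Here 1−s−f = 0.650 and s = 0.031.
u_1 = 0.150300 × 0.650 + 0.031 = 0.128695.
u_2 = 0.128695 × 0.650 + 0.031 = 0.114652.
u_3 = 0.114652 × 0.650 + 0.031 = 0.105524.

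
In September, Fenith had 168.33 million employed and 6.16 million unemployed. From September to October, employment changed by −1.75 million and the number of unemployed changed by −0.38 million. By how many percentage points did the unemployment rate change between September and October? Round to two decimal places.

The unemployment rate changed by −0.18 percentage points.

September: labor force = 168.33 + 6.16 = 174.49; u = 6.16/174.49 = 3.53%.
October: labor force = 166.58 + 5.78 = 172.36; u = 5.78/172.36 = 3.35%.
Change = 3.35% − 3.53% = −0.18 pp.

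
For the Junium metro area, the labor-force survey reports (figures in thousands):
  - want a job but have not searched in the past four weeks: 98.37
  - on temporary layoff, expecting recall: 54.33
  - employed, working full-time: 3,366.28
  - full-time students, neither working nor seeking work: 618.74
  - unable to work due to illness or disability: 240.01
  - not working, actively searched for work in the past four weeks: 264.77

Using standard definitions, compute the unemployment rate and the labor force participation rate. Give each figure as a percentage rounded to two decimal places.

Employed = 3,366.28 thousand.
Unemployed = 54.33 + 264.77 = 319.10 thousand (jobless and actively searching, or on temporary layoff).
Labor force = 3,366.28 + 319.10 = 3,685.38 thousand.
Not in labor force = 98.37 + 618.74 + 240.01 = 957.12 thousand (those not working and not actively searching are outside the labor force — including those who want a job but have given up searching).
Civilian working-age population = 3,685.38 + 957.12 = 4,642.50 thousand.
Unemployment rate = 319.10 / 3,685.38 = 8.66%.
Labor force participation rate = 3,685.38 / 4,642.50 = 79.38%.

Unemployment rate ≈ 8.66%; labor force participation rate ≈ 79.38%.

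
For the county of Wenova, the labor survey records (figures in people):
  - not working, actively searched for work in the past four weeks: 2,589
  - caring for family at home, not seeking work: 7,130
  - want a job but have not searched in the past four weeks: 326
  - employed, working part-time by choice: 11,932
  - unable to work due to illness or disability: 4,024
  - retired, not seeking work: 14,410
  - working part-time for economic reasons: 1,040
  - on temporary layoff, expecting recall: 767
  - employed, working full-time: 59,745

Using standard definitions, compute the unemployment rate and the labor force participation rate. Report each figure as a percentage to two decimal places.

Unemployment rate ≈ 4.41%; labor force participation rate ≈ 74.61%.

Employed = 11,932 + 1,040 + 59,745 = 72,717 (anyone who worked, including part-time for economic reasons, counts as employed).
Unemployed = 2,589 + 767 = 3,356 (jobless and actively searching, or on temporary layoff).
Labor force = 72,717 + 3,356 = 76,073.
Not in labor force = 7,130 + 326 + 4,024 + 14,410 = 25,890 (those not working and not actively searching are outside the labor force — including those who want a job but have given up searching).
Civilian working-age population = 76,073 + 25,890 = 101,963.
Unemployment rate = 3,356 / 76,073 = 4.41%.
Labor force participation rate = 76,073 / 101,963 = 74.61%.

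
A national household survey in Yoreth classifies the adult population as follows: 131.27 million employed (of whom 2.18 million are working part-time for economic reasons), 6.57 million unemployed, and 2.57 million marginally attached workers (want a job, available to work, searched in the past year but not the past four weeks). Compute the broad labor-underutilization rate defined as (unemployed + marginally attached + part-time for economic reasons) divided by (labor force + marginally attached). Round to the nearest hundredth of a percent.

Broad underutilization rate ≈ 8.06%.

Labor force = 131.27 + 6.57 = 137.84 million.
Numerator = 6.57 + 2.57 + 2.18 = 11.32 million.
Denominator = 137.84 + 2.57 = 140.41 million.
Broad rate = 11.32 / 140.41 = 8.06%.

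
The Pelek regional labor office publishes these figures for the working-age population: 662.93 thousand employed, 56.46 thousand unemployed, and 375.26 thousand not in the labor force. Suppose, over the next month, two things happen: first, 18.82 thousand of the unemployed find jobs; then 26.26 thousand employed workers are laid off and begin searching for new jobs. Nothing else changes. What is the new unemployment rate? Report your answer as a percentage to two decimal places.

New unemployment rate ≈ 8.88%.

Initially, labor force = 662.93 + 56.46 = 719.39 thousand, so u = 56.46/719.39 = 7.85%.
After the first change, unemployed falls and employed rises by 18.82; labor force unchanged → E = 681.75, U = 37.64, labor force = 719.39 thousand.
After the second change, employed falls and unemployed rises by 26.26; labor force unchanged → E = 655.49, U = 63.90, labor force = 719.39 thousand.
New unemployment rate = 63.90 / 719.39 = 8.88%.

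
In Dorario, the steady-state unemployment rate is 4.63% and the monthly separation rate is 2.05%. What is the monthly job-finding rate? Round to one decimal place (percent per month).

Job-finding rate ≈ 42.2% per month.

From u* = s/(s+f): f = s·(1−u)/u.
f = 2.05 × (1 − 0.0463) / 0.0463 = 1.9551 / 0.0463 ≈ 42.2% per month.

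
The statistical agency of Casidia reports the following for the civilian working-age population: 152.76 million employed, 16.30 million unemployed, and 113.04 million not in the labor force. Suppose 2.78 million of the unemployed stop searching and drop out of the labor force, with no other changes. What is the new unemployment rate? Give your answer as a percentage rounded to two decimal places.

New unemployment rate ≈ 8.13%.

Initially, labor force = 152.76 + 16.30 = 169.06 million, so u = 16.30/169.06 = 9.64%.
After the change, unemployed and labor force both fall by 2.78 → E = 152.76, U = 13.52, labor force = 166.28 million.
New unemployment rate = 13.52 / 166.28 = 8.13%.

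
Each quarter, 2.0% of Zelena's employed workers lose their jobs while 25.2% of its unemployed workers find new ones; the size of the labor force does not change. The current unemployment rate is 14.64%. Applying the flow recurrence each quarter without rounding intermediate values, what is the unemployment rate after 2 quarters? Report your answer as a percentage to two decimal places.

Unemployment rate after two quarters ≈ 11.21%.

With a fixed labor force, u_{t+1} = u_t + s·(1−u_t) − f·u_t = u_t·(1−s−f) + s.
Here 1−s−f = 0.728 and s = 0.020.
u_1 = 0.146400 × 0.728 + 0.020 = 0.126579.
u_2 = 0.126579 × 0.728 + 0.020 = 0.112150.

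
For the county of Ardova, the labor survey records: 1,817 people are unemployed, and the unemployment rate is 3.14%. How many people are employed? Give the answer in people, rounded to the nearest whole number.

About 56,049 are employed.

Labor force = U / u = 1,817 / 0.0314 ≈ 57,866.
Employed = labor force − unemployed = 57,866 − 1,817 = 56,049.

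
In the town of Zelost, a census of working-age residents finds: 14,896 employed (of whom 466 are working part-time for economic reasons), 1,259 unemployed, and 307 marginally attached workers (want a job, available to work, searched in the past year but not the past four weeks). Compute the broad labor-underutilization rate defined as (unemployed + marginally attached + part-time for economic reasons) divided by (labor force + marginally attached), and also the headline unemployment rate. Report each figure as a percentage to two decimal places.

Labor force = 14,896 + 1,259 = 16,155.
Numerator = 1,259 + 307 + 466 = 2,032.
Denominator = 16,155 + 307 = 16,462.
Broad rate = 2,032 / 16,462 = 12.34%.
Headline unemployment rate = 1,259 / 16,155 = 7.79%.

Broad underutilization rate ≈ 12.34%; headline unemployment rate ≈ 7.79%.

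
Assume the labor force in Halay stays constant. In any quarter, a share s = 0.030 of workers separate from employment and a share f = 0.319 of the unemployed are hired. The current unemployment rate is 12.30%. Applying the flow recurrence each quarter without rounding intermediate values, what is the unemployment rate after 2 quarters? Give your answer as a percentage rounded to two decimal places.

Unemployment rate after two quarters ≈ 10.17%.

With a fixed labor force, u_{t+1} = u_t + s·(1−u_t) − f·u_t = u_t·(1−s−f) + s.
Here 1−s−f = 0.651 and s = 0.030.
u_1 = 0.123000 × 0.651 + 0.030 = 0.110073.
u_2 = 0.110073 × 0.651 + 0.030 = 0.101658.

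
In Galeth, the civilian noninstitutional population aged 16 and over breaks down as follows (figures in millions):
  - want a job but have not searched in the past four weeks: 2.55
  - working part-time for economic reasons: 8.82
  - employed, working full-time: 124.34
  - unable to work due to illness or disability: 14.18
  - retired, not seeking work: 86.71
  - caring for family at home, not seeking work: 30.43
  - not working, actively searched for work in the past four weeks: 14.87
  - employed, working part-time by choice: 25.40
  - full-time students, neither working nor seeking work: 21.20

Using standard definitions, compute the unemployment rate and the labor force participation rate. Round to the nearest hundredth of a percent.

Employed = 8.82 + 124.34 + 25.40 = 158.56 million (anyone who worked, including part-time for economic reasons, counts as employed).
Unemployed = 14.87 million.
Labor force = 158.56 + 14.87 = 173.43 million.
Not in labor force = 2.55 + 14.18 + 86.71 + 30.43 + 21.20 = 155.07 million (those not working and not actively searching are outside the labor force — including those who want a job but have given up searching).
Civilian working-age population = 173.43 + 155.07 = 328.50 million.
Unemployment rate = 14.87 / 173.43 = 8.57%.
Labor force participation rate = 173.43 / 328.50 = 52.79%.

Unemployment rate ≈ 8.57%; labor force participation rate ≈ 52.79%.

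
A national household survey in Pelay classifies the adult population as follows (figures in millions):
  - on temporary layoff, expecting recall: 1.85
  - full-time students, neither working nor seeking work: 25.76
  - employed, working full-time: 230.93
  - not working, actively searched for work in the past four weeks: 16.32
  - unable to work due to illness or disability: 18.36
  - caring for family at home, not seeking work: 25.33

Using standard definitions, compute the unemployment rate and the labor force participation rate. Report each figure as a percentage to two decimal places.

Employed = 230.93 million.
Unemployed = 1.85 + 16.32 = 18.17 million (jobless and actively searching, or on temporary layoff).
Labor force = 230.93 + 18.17 = 249.10 million.
Not in labor force = 25.76 + 18.36 + 25.33 = 69.45 million (those not working and not actively searching are outside the labor force).
Civilian working-age population = 249.10 + 69.45 = 318.55 million.
Unemployment rate = 18.17 / 249.10 = 7.29%.
Labor force participation rate = 249.10 / 318.55 = 78.20%.

Unemployment rate ≈ 7.29%; labor force participation rate ≈ 78.20%.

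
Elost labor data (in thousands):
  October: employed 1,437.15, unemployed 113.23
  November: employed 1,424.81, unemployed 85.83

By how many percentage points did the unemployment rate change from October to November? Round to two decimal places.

October: labor force = 1,437.15 + 113.23 = 1,550.38; u = 113.23/1,550.38 = 7.30%.
November: labor force = 1,424.81 + 85.83 = 1,510.64; u = 85.83/1,510.64 = 5.68%.
Change = 5.68% − 7.30% = −1.62 pp.

The unemployment rate changed by −1.62 percentage points.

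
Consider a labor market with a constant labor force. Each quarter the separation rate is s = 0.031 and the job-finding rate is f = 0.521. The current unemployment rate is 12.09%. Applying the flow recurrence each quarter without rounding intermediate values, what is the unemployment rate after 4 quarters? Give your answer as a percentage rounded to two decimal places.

Unemployment rate after four quarters ≈ 5.88%.

With a fixed labor force, u_{t+1} = u_t + s·(1−u_t) − f·u_t = u_t·(1−s−f) + s.
Here 1−s−f = 0.448 and s = 0.031.
u_1 = 0.120900 × 0.448 + 0.031 = 0.085163.
u_2 = 0.085163 × 0.448 + 0.031 = 0.069153.
u_3 = 0.069153 × 0.448 + 0.031 = 0.061981.
u_4 = 0.061981 × 0.448 + 0.031 = 0.058767.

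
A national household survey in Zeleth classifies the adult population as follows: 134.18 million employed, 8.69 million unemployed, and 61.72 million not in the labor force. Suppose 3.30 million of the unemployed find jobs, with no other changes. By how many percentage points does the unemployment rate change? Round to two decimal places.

Initially, labor force = 134.18 + 8.69 = 142.87 million, so u = 8.69/142.87 = 6.08%.
After the change, unemployed falls and employed rises by 3.30; labor force unchanged → E = 137.48, U = 5.39, labor force = 142.87 million.
New unemployment rate = 5.39 / 142.87 = 3.77%.
Change = 3.77% − 6.08% = −2.31 percentage points.

The unemployment rate changes by −2.31 percentage points.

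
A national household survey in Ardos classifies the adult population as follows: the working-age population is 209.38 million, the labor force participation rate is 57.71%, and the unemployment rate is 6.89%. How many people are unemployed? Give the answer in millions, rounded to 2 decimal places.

About 8.33 million are unemployed.

Labor force = 0.5771 × 209.38 = 120.83 million.
Unemployed = 0.0689 × 120.83 ≈ 8.33 million.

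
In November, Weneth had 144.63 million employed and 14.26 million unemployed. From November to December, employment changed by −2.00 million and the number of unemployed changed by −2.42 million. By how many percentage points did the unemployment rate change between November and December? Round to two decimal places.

The unemployment rate changed by −1.31 percentage points.

November: labor force = 144.63 + 14.26 = 158.89; u = 14.26/158.89 = 8.97%.
December: labor force = 142.63 + 11.84 = 154.47; u = 11.84/154.47 = 7.66%.
Change = 7.66% − 8.97% = −1.31 pp.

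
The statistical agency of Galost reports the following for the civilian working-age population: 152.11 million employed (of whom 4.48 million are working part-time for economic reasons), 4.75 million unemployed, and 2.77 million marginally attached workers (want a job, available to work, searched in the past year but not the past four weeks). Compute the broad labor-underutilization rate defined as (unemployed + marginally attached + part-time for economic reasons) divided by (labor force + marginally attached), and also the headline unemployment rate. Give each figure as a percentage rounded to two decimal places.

Broad underutilization rate ≈ 7.52%; headline unemployment rate ≈ 3.03%.

Labor force = 152.11 + 4.75 = 156.86 million.
Numerator = 4.75 + 2.77 + 4.48 = 12.00 million.
Denominator = 156.86 + 2.77 = 159.63 million.
Broad rate = 12.00 / 159.63 = 7.52%.
Headline unemployment rate = 4.75 / 156.86 = 3.03%.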